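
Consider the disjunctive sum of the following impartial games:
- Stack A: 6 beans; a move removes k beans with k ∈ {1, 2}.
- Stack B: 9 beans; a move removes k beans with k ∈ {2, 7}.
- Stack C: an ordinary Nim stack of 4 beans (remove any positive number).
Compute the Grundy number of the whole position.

Build the Grundy sequence for stack A with g(k) = mex{g(k−s) : s ∈ {1, 2}, s ≤ k}:
g(0) = mex{} = 0
g(1) = mex{0} = 1
g(2) = mex{0,1} = 2
g(3) = mex{1,2} = 0
g(4) = mex{0,2} = 1
g(5) = mex{0,1} = 2
g(6) = mex{1,2} = 0
So g(6) = 0.
For stack B, compute g(0), g(1), … with moves {2, 7}:
k:     0  1  2  3  4  5  6  7  8  9
g(k):  0  0  1  1  0  0  1  1  2  0
So g(9) = 0.
Stack C is a plain Nim stack of size 4, so its Grundy value is 4.
The value of a disjunctive sum is the nim-sum of the parts.
Combined value = 0 ⊕ 0 ⊕ 4 = 4.

4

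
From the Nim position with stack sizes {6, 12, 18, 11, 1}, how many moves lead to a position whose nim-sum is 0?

In binary:
  00110  (6)
  01100  (12)
  10010  (18)
  01011  (11)
  00001  (1)
  -----
  10010  (18)
The overall nim-sum is X = 18. A stack of size p has a winning move iff p XOR X < p (reduce it to p XOR X).
  6: 6 XOR 18 = 20 ≥ 6 — no move.
  12: 12 XOR 18 = 30 ≥ 12 — no move.
  18: 18 XOR 18 = 0 < 18 — winning move (to 0).
  11: 11 XOR 18 = 25 ≥ 11 — no move.
  1: 1 XOR 18 = 19 ≥ 1 — no move.
That gives 1 winning move.

1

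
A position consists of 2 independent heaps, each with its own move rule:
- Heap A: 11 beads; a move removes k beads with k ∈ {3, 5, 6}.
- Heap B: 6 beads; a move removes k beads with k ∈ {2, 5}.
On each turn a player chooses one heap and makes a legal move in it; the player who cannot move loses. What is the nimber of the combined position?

1

Grundy values for heap A (subtraction set {3, 5, 6}):
k:     0  1  2  3  4  5  6  7  8  9 10 11
g(k):  0  0  0  1  1  1  2  2  2  0  0  0
So g(11) = 0.
Grundy values for heap B (subtraction set {2, 5}):
g(0) = mex{} = 0
g(1) = mex{} = 0
g(2) = mex{0} = 1
g(3) = mex{0} = 1
g(4) = mex{1} = 0
g(5) = mex{0,1} = 2
g(6) = mex{0} = 1
So g(6) = 1.
By the Sprague-Grundy theorem, the Grundy value of a sum of independent games is the XOR of the component values.
Combined value = 0 ⊕ 1 = 1.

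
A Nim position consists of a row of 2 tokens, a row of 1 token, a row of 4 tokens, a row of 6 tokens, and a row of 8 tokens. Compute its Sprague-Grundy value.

9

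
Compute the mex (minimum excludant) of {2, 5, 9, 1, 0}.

3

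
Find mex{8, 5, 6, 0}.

1

0 is in the set but 1 is not, so the mex is 1.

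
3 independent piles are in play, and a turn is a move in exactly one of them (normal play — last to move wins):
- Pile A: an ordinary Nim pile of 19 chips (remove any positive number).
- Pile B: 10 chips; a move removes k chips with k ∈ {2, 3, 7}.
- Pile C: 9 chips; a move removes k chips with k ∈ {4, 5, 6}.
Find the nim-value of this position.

Pile A is a plain Nim pile of size 19, so its Grundy value is 19.
For pile B, compute g(0), g(1), … with moves {2, 3, 7}:
g(0) = mex{} = 0
g(1) = mex{} = 0
g(2) = mex{0} = 1
g(3) = mex{0} = 1
g(4) = mex{0,1} = 2
g(5) = mex{1} = 0
g(6) = mex{1,2} = 0
g(7) = mex{0,2} = 1
g(8) = mex{0} = 1
g(9) = mex{0,1} = 2
g(10) = mex{1} = 0
So g(10) = 0.
Grundy values for pile C (subtraction set {4, 5, 6}):
g(0) = mex{} = 0
g(1) = mex{} = 0
g(2) = mex{} = 0
g(3) = mex{} = 0
g(4) = mex{0} = 1
g(5) = mex{0} = 1
g(6) = mex{0} = 1
g(7) = mex{0} = 1
g(8) = mex{0,1} = 2
g(9) = mex{0,1} = 2
So g(9) = 2.
The value of a disjunctive sum is the nim-sum of the parts.
Combined value = 19 ⊕ 0 ⊕ 2 = 17.

17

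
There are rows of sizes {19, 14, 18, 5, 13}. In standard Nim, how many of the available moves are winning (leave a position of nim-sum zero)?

3

Nim-sum: 19 ^ 14 ^ 18 ^ 5 ^ 13 = 7.
The overall nim-sum is X = 7. A row of size p has a winning move iff p XOR X < p (reduce it to p XOR X).
  19: 19 XOR 7 = 20 ≥ 19 — no move.
  14: 14 XOR 7 = 9 < 14 — winning move (to 9).
  18: 18 XOR 7 = 21 ≥ 18 — no move.
  5: 5 XOR 7 = 2 < 5 — winning move (to 2).
  13: 13 XOR 7 = 10 < 13 — winning move (to 10).
That gives 3 winning moves.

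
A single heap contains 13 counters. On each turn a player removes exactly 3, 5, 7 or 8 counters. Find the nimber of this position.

0

Compute g(0), g(1), … for moves {3, 5, 7, 8}:
k:     0  1  2  3  4  5  6  7  8  9 10 11 12 13
g(k):  0  0  0  1  1  1  2  2  2  3  3  0  0  0
So g(13) = 0.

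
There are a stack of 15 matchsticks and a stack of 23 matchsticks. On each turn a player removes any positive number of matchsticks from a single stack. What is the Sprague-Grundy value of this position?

Nim-sum: 15 ^ 23 = 24.

24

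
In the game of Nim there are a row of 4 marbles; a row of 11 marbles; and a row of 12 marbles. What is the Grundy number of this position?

3

Compute the nim-sum pairwise:
4 ⊕ 11 = 15
15 ⊕ 12 = 3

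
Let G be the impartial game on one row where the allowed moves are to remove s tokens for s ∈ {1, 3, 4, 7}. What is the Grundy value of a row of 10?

0

Build the Grundy sequence with g(k) = mex{g(k−s) : s ∈ {1, 3, 4, 7}, s ≤ k}:
g(0) = mex{} = 0
g(1) = mex{0} = 1
g(2) = mex{1} = 0
g(3) = mex{0} = 1
g(4) = mex{0,1} = 2
g(5) = mex{0,1,2} = 3
g(6) = mex{0,1,3} = 2
g(7) = mex{0,1,2} = 3
g(8) = mex{1,2,3} = 0
g(9) = mex{0,2,3} = 1
g(10) = mex{1,2,3} = 0
So g(10) = 0.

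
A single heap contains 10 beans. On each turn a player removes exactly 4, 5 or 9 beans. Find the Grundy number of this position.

2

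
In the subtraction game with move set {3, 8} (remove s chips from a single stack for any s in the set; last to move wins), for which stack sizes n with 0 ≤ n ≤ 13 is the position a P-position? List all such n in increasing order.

0, 1, 2, 6, 7, 11, 12, 13

Compute g(0), g(1), … for moves {3, 8}:
g(0) = mex{} = 0
g(1) = mex{} = 0
g(2) = mex{} = 0
g(3) = mex{0} = 1
g(4) = mex{0} = 1
g(5) = mex{0} = 1
g(6) = mex{1} = 0
g(7) = mex{1} = 0
g(8) = mex{0,1} = 2
g(9) = mex{0} = 1
g(10) = mex{0} = 1
g(11) = mex{1,2} = 0
g(12) = mex{1} = 0
g(13) = mex{1} = 0
The P-positions (g = 0) in 0..13 are 0, 1, 2, 6, 7, 11, 12, 13.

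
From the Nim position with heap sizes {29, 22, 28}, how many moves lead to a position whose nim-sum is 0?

3

Write each in binary and XOR column by column:
  11101  (29)
  10110  (22)
  11100  (28)
  -----
  10111  (23)
The overall nim-sum is X = 23. A heap of size p has a winning move iff p XOR X < p (reduce it to p XOR X).
  29: 29 XOR 23 = 10 < 29 — winning move (to 10).
  22: 22 XOR 23 = 1 < 22 — winning move (to 1).
  28: 28 XOR 23 = 11 < 28 — winning move (to 11).
That gives 3 winning moves.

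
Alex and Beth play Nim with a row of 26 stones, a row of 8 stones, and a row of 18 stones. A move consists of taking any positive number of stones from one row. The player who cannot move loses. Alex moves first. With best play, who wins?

Write each in binary and XOR column by column:
  11010  (26)
  01000  (8)
  10010  (18)
  -----
  00000  (0)
The nim-sum is 0, so this is a P-position: the player to move is in a losing position under optimal play; Alex is about to move from it and so loses — Beth wins.

Beth wins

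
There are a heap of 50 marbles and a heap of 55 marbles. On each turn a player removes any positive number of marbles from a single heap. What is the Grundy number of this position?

Bitwise XOR of the heap sizes:
  110010  (50)
  110111  (55)
  ------
  000101  (5)

5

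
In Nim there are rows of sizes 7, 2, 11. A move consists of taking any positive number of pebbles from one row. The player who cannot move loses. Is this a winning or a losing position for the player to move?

Winning position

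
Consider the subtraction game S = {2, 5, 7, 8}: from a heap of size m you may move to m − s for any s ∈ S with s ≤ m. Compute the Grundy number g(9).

2

Build the Grundy sequence with g(k) = mex{g(k−s) : s ∈ {2, 5, 7, 8}, s ≤ k}:
k:     0  1  2  3  4  5  6  7  8  9
g(k):  0  0  1  1  0  2  1  3  2  2
So g(9) = 2.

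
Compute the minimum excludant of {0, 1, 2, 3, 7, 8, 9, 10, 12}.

4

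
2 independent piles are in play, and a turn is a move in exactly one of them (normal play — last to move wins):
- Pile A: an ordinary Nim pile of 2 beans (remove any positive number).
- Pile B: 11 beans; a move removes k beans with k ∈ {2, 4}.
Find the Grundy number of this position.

0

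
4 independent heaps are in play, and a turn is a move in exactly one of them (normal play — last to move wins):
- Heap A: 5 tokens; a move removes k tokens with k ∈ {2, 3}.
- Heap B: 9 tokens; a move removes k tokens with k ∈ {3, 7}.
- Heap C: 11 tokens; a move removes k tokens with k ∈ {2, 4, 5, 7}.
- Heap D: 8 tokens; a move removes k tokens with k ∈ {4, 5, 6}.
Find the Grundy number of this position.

2

Grundy values for heap A (subtraction set {2, 3}):
k:     0  1  2  3  4  5
g(k):  0  0  1  1  2  0
So g(5) = 0.
Build the Grundy sequence for heap B with g(k) = mex{g(k−s) : s ∈ {3, 7}, s ≤ k}:
k:     0  1  2  3  4  5  6  7  8  9
g(k):  0  0  0  1  1  1  0  2  2  1
So g(9) = 1.
Grundy values for heap C (subtraction set {2, 4, 5, 7}):
g(0) = mex{} = 0
g(1) = mex{} = 0
g(2) = mex{0} = 1
g(3) = mex{0} = 1
g(4) = mex{0,1} = 2
g(5) = mex{0,1} = 2
g(6) = mex{0,1,2} = 3
g(7) = mex{0,1,2} = 3
g(8) = mex{0,1,2,3} = 4
g(9) = mex{1,2,3} = 0
g(10) = mex{1,2,3,4} = 0
g(11) = mex{0,2,3} = 1
So g(11) = 1.
For heap D, compute g(0), g(1), … with moves {4, 5, 6}:
g(0) = mex{} = 0
g(1) = mex{} = 0
g(2) = mex{} = 0
g(3) = mex{} = 0
g(4) = mex{0} = 1
g(5) = mex{0} = 1
g(6) = mex{0} = 1
g(7) = mex{0} = 1
g(8) = mex{0,1} = 2
So g(8) = 2.
By the Sprague-Grundy theorem, the Grundy value of a sum of independent games is the XOR of the component values.
Combined value = 0 ⊕ 1 ⊕ 1 ⊕ 2 = 2.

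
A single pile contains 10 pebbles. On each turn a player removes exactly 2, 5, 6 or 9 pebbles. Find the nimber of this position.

1

Grundy values for subtraction set {2, 5, 6, 9}:
k:     0  1  2  3  4  5  6  7  8  9 10
g(k):  0  0  1  1  0  2  1  3  0  2  1
So g(10) = 1.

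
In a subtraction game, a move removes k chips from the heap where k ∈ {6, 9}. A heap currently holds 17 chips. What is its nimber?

0

Build the Grundy sequence with g(k) = mex{g(k−s) : s ∈ {6, 9}, s ≤ k}:
k:     0  1  2  3  4  5  6  7  8  9 10 11 12 13 14 15 16 17
g(k):  0  0  0  0  0  0  1  1  1  1  1  1  2  2  2  0  0  0
So g(17) = 0.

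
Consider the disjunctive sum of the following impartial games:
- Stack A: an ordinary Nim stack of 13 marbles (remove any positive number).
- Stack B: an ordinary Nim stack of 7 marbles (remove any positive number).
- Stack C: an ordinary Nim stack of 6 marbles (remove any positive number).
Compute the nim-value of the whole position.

Stack A is a plain Nim stack of size 13, so its Grundy value is 13.
Stack B is a plain Nim stack of size 7, so its Grundy value is 7.
Stack C is a plain Nim stack of size 6, so its Grundy value is 6.
By the Sprague-Grundy theorem, the Grundy value of a sum of independent games is the XOR of the component values.
Combined value = 13 ⊕ 7 ⊕ 6 = 12.

12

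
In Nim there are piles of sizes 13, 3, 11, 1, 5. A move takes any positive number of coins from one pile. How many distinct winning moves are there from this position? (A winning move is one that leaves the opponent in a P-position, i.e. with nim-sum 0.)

5

Nim-sum: 13 XOR 3 XOR 11 XOR 1 XOR 5 = 1.
The overall nim-sum is X = 1. A pile of size p has a winning move iff p XOR X < p (reduce it to p XOR X).
  13: 13 XOR 1 = 12 < 13 — winning move (to 12).
  3: 3 XOR 1 = 2 < 3 — winning move (to 2).
  11: 11 XOR 1 = 10 < 11 — winning move (to 10).
  1: 1 XOR 1 = 0 < 1 — winning move (to 0).
  5: 5 XOR 1 = 4 < 5 — winning move (to 4).
That gives 5 winning moves.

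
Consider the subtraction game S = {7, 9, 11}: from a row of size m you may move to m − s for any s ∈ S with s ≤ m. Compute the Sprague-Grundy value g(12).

1

Build the Grundy sequence with g(k) = mex{g(k−s) : s ∈ {7, 9, 11}, s ≤ k}:
g(0) = mex{} = 0
g(1) = mex{} = 0
g(2) = mex{} = 0
g(3) = mex{} = 0
g(4) = mex{} = 0
g(5) = mex{} = 0
g(6) = mex{} = 0
g(7) = mex{0} = 1
g(8) = mex{0} = 1
g(9) = mex{0} = 1
g(10) = mex{0} = 1
g(11) = mex{0} = 1
g(12) = mex{0} = 1
So g(12) = 1.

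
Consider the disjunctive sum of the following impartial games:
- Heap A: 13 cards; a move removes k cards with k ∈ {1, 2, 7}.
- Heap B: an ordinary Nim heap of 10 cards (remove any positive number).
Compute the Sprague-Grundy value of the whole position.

11

For heap A, compute g(0), g(1), … with moves {1, 2, 7}:
k:     0  1  2  3  4  5  6  7  8  9 10 11 12 13
g(k):  0  1  2  0  1  2  0  1  2  0  1  2  0  1
So g(13) = 1.
Heap B is a plain Nim heap of size 10, so its Grundy value is 10.
The value of a disjunctive sum is the nim-sum of the parts.
Combined value = 1 ⊕ 10 = 11.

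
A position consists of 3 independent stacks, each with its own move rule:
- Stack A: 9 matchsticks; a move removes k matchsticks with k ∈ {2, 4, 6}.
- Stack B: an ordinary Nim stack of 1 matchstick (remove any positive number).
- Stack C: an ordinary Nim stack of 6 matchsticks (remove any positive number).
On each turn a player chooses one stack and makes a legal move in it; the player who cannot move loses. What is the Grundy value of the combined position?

7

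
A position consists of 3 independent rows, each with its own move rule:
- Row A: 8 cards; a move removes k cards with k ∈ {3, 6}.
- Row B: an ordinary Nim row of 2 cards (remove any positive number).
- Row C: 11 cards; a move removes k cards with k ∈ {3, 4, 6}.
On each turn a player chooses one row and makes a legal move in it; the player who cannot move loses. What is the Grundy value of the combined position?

For row A, compute g(0), g(1), … with moves {3, 6}:
g(0) = mex{} = 0
g(1) = mex{} = 0
g(2) = mex{} = 0
g(3) = mex{0} = 1
g(4) = mex{0} = 1
g(5) = mex{0} = 1
g(6) = mex{0,1} = 2
g(7) = mex{0,1} = 2
g(8) = mex{0,1} = 2
So g(8) = 2.
Row B is a plain Nim row of size 2, so its Grundy value is 2.
Grundy values for row C (subtraction set {3, 4, 6}):
k:     0  1  2  3  4  5  6  7  8  9 10 11
g(k):  0  0  0  1  1  1  2  2  2  0  0  0
So g(11) = 0.
By the Sprague-Grundy theorem, the Grundy value of a sum of independent games is the XOR of the component values.
Combined value = 2 ⊕ 2 ⊕ 0 = 0.

0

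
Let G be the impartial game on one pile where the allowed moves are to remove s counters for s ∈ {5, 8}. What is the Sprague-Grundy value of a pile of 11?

Compute g(0), g(1), … for moves {5, 8}:
k:     0  1  2  3  4  5  6  7  8  9 10 11
g(k):  0  0  0  0  0  1  1  1  1  1  2  2
So g(11) = 2.

2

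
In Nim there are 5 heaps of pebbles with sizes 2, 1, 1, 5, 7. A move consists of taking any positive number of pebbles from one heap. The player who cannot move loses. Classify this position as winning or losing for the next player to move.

Losing position

Compute the nim-sum pairwise:
2 XOR 1 = 3
3 XOR 1 = 2
2 XOR 5 = 7
7 XOR 7 = 0
The nim-sum is 0, so this is a P-position: the player to move is in a losing position under optimal play.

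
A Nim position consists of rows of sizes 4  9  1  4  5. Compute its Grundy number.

Nim-sum: 4 ^ 9 ^ 1 ^ 4 ^ 5 = 13.

13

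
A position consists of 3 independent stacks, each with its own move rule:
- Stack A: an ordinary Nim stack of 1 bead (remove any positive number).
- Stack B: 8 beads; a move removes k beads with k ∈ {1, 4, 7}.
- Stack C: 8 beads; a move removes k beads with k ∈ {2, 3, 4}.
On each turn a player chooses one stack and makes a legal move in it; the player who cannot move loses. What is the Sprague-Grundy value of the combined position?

Stack A is a plain Nim stack of size 1, so its Grundy value is 1.
Build the Grundy sequence for stack B with g(k) = mex{g(k−s) : s ∈ {1, 4, 7}, s ≤ k}:
g(0) = mex{} = 0
g(1) = mex{0} = 1
g(2) = mex{1} = 0
g(3) = mex{0} = 1
g(4) = mex{0,1} = 2
g(5) = mex{1,2} = 0
g(6) = mex{0} = 1
g(7) = mex{0,1} = 2
g(8) = mex{1,2} = 0
So g(8) = 0.
For stack C, compute g(0), g(1), … with moves {2, 3, 4}:
k:     0  1  2  3  4  5  6  7  8
g(k):  0  0  1  1  2  2  0  0  1
So g(8) = 1.
The value of a disjunctive sum is the nim-sum of the parts.
Combined value = 1 XOR 0 XOR 1 = 0.

0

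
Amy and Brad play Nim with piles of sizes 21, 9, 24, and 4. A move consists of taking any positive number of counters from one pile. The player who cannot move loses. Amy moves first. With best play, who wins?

Brad wins

Bitwise XOR of the heap sizes:
  10101  (21)
  01001  (9)
  11000  (24)
  00100  (4)
  -----
  00000  (0)
The nim-sum is 0, so this is a P-position: the player to move is in a losing position under optimal play; Amy is about to move from it and so loses — Brad wins.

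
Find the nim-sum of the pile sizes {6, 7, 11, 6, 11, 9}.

14

Nim-sum: 6 XOR 7 XOR 11 XOR 6 XOR 11 XOR 9 = 14.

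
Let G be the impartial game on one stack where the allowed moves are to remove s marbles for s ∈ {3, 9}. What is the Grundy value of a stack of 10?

Grundy values for subtraction set {3, 9}:
k:     0  1  2  3  4  5  6  7  8  9 10
g(k):  0  0  0  1  1  1  0  0  0  1  1
So g(10) = 1.

1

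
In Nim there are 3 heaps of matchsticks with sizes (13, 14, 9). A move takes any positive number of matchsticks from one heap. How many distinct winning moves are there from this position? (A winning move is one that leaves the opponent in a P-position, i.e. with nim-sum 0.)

3

Bitwise XOR of the heap sizes:
  1101  (13)
  1110  (14)
  1001  (9)
  ----
  1010  (10)
The overall nim-sum is X = 10. A heap of size p has a winning move iff p XOR X < p (reduce it to p XOR X).
  13: 13 XOR 10 = 7 < 13 — winning move (to 7).
  14: 14 XOR 10 = 4 < 14 — winning move (to 4).
  9: 9 XOR 10 = 3 < 9 — winning move (to 3).
That gives 3 winning moves.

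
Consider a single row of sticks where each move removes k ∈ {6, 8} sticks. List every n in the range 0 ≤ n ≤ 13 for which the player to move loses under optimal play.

Grundy values for subtraction set {6, 8}:
k:     0  1  2  3  4  5  6  7  8  9 10 11 12 13
g(k):  0  0  0  0  0  0  1  1  1  1  1  1  2  2
The P-positions (g = 0) in 0..13 are 0, 1, 2, 3, 4, 5.

0, 1, 2, 3, 4, 5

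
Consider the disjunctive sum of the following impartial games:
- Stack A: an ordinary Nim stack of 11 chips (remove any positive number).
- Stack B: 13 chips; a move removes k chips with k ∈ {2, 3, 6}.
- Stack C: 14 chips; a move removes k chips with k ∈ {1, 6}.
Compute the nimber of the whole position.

Stack A is a plain Nim stack of size 11, so its Grundy value is 11.
Grundy values for stack B (subtraction set {2, 3, 6}):
k:     0  1  2  3  4  5  6  7  8  9 10 11 12 13
g(k):  0  0  1  1  2  0  3  1  2  0  0  1  1  2
So g(13) = 2.
Grundy values for stack C (subtraction set {1, 6}):
k:     0  1  2  3  4  5  6  7  8  9 10 11 12 13 14
g(k):  0  1  0  1  0  1  2  0  1  0  1  0  1  2  0
So g(14) = 0.
By the Sprague-Grundy theorem, the Grundy value of a sum of independent games is the XOR of the component values.
Combined value = 11 XOR 2 XOR 0 = 9.

9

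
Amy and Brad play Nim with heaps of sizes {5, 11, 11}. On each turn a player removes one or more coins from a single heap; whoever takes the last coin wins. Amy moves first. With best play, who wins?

Amy wins

Compute the nim-sum pairwise:
5 ⊕ 11 = 14
14 ⊕ 11 = 5
The nim-sum is 5 ≠ 0, so this is an N-position: the player to move can win; Amy has a winning move.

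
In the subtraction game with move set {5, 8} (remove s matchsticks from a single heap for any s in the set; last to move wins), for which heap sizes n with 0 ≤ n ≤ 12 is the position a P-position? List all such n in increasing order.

0, 1, 2, 3, 4

Grundy values for subtraction set {5, 8}:
k:     0  1  2  3  4  5  6  7  8  9 10 11 12
g(k):  0  0  0  0  0  1  1  1  1  1  2  2  2
The P-positions (g = 0) in 0..12 are 0, 1, 2, 3, 4.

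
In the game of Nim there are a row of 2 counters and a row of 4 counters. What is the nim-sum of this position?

Write each in binary and XOR column by column:
  010  (2)
  100  (4)
  ---
  110  (6)

6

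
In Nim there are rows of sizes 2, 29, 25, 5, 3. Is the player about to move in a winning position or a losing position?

Losing position

Compute the nim-sum pairwise:
2 ^ 29 = 31
31 ^ 25 = 6
6 ^ 5 = 3
3 ^ 3 = 0
The nim-sum is 0, so this is a P-position: the player to move is in a losing position under optimal play.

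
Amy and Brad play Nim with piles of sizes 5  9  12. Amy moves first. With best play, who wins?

Brad wins

Nim-sum: 5 ⊕ 9 ⊕ 12 = 0.
The nim-sum is 0, so this is a P-position: the player to move is in a losing position under optimal play; Amy is about to move from it and so loses — Brad wins.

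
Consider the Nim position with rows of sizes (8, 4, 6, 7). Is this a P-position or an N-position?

Nim-sum: 8 ⊕ 4 ⊕ 6 ⊕ 7 = 13.
The nim-sum is 13 ≠ 0, so this is an N-position: the player to move can win.

N-position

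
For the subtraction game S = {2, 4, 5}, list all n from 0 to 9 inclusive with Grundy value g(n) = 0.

Compute g(0), g(1), … for moves {2, 4, 5}:
g(0) = mex{} = 0
g(1) = mex{} = 0
g(2) = mex{0} = 1
g(3) = mex{0} = 1
g(4) = mex{0,1} = 2
g(5) = mex{0,1} = 2
g(6) = mex{0,1,2} = 3
g(7) = mex{1,2} = 0
g(8) = mex{1,2,3} = 0
g(9) = mex{0,2} = 1
The P-positions (g = 0) in 0..9 are 0, 1, 7, 8.

0, 1, 7, 8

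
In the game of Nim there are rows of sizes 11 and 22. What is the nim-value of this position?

29

Compute the nim-sum pairwise:
11 ⊕ 22 = 29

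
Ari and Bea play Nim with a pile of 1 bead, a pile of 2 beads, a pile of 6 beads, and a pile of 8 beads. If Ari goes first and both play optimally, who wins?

Ari wins

Nim-sum: 1 ⊕ 2 ⊕ 6 ⊕ 8 = 13.
The nim-sum is 13 ≠ 0, so this is an N-position: the player to move can win; Ari has a winning move.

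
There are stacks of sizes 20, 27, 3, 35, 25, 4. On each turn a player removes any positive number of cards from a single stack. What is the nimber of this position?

Compute the nim-sum pairwise:
20 ⊕ 27 = 15
15 ⊕ 3 = 12
12 ⊕ 35 = 47
47 ⊕ 25 = 54
54 ⊕ 4 = 50

50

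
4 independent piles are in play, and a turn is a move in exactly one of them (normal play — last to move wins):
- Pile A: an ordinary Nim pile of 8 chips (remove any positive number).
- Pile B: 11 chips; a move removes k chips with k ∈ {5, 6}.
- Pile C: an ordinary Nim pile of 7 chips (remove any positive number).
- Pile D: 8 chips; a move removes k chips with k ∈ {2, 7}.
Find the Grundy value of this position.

13

Pile A is a plain Nim pile of size 8, so its Grundy value is 8.
For pile B, compute g(0), g(1), … with moves {5, 6}:
k:     0  1  2  3  4  5  6  7  8  9 10 11
g(k):  0  0  0  0  0  1  1  1  1  1  2  0
So g(11) = 0.
Pile C is a plain Nim pile of size 7, so its Grundy value is 7.
Build the Grundy sequence for pile D with g(k) = mex{g(k−s) : s ∈ {2, 7}, s ≤ k}:
k:     0  1  2  3  4  5  6  7  8
g(k):  0  0  1  1  0  0  1  1  2
So g(8) = 2.
By the Sprague-Grundy theorem, the Grundy value of a sum of independent games is the XOR of the component values.
Combined value = 8 ⊕ 0 ⊕ 7 ⊕ 2 = 13.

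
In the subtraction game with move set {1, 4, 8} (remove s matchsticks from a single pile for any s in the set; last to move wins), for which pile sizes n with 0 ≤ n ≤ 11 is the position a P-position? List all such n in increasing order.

Compute g(0), g(1), … for moves {1, 4, 8}:
k:     0  1  2  3  4  5  6  7  8  9 10 11
g(k):  0  1  0  1  2  0  1  0  1  2  3  2
The P-positions (g = 0) in 0..11 are 0, 2, 5, 7.

0, 2, 5, 7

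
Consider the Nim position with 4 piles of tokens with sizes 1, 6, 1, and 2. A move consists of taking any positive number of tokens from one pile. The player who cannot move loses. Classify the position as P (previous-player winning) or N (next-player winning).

N-position

Nim-sum: 1 ⊕ 6 ⊕ 1 ⊕ 2 = 4.
The nim-sum is 4 ≠ 0, so this is an N-position: the player to move can win.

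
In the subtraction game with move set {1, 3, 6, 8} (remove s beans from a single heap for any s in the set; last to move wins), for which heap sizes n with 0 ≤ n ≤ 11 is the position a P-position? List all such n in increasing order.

Build the Grundy sequence with g(k) = mex{g(k−s) : s ∈ {1, 3, 6, 8}, s ≤ k}:
g(0) = mex{} = 0
g(1) = mex{0} = 1
g(2) = mex{1} = 0
g(3) = mex{0} = 1
g(4) = mex{1} = 0
g(5) = mex{0} = 1
g(6) = mex{0,1} = 2
g(7) = mex{0,1,2} = 3
g(8) = mex{0,1,3} = 2
g(9) = mex{1,2} = 0
g(10) = mex{0,3} = 1
g(11) = mex{1,2} = 0
The P-positions (g = 0) in 0..11 are 0, 2, 4, 9, 11.

0, 2, 4, 9, 11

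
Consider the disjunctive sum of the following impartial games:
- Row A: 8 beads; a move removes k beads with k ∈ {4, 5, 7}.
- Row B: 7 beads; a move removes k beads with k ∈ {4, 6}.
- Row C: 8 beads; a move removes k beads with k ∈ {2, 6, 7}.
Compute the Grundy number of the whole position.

1

For row A, compute g(0), g(1), … with moves {4, 5, 7}:
g(0) = mex{} = 0
g(1) = mex{} = 0
g(2) = mex{} = 0
g(3) = mex{} = 0
g(4) = mex{0} = 1
g(5) = mex{0} = 1
g(6) = mex{0} = 1
g(7) = mex{0} = 1
g(8) = mex{0,1} = 2
So g(8) = 2.
Grundy values for row B (subtraction set {4, 6}):
k:     0  1  2  3  4  5  6  7
g(k):  0  0  0  0  1  1  1  1
So g(7) = 1.
Build the Grundy sequence for row C with g(k) = mex{g(k−s) : s ∈ {2, 6, 7}, s ≤ k}:
k:     0  1  2  3  4  5  6  7  8
g(k):  0  0  1  1  0  0  1  1  2
So g(8) = 2.
By the Sprague-Grundy theorem, the Grundy value of a sum of independent games is the XOR of the component values.
Combined value = 2 ⊕ 1 ⊕ 2 = 1.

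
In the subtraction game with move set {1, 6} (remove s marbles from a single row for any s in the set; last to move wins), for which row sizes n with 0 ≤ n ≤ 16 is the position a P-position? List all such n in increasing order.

0, 2, 4, 7, 9, 11, 14, 16

Build the Grundy sequence with g(k) = mex{g(k−s) : s ∈ {1, 6}, s ≤ k}:
k:     0  1  2  3  4  5  6  7  8  9 10 11 12 13 14 15 16
g(k):  0  1  0  1  0  1  2  0  1  0  1  0  1  2  0  1  0
The P-positions (g = 0) in 0..16 are 0, 2, 4, 7, 9, 11, 14, 16.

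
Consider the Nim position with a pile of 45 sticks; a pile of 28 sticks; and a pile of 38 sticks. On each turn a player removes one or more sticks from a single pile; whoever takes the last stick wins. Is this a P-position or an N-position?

N-position

Nim-sum: 45 XOR 28 XOR 38 = 23.
The nim-sum is 23 ≠ 0, so this is an N-position: the player to move can win.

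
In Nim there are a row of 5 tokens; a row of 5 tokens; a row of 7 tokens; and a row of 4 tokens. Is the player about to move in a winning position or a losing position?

Winning position

In binary:
  101  (5)
  101  (5)
  111  (7)
  100  (4)
  ---
  011  (3)
The nim-sum is 3 ≠ 0, so this is an N-position: the player to move can win.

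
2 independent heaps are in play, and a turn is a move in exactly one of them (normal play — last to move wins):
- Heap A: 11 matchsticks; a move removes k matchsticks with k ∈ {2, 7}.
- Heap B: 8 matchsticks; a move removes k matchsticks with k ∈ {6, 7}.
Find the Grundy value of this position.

0

For heap A, compute g(0), g(1), … with moves {2, 7}:
k:     0  1  2  3  4  5  6  7  8  9 10 11
g(k):  0  0  1  1  0  0  1  1  2  0  0  1
So g(11) = 1.
Grundy values for heap B (subtraction set {6, 7}):
k:     0  1  2  3  4  5  6  7  8
g(k):  0  0  0  0  0  0  1  1  1
So g(8) = 1.
By the Sprague-Grundy theorem, the Grundy value of a sum of independent games is the XOR of the component values.
Combined value = 1 ⊕ 1 = 0.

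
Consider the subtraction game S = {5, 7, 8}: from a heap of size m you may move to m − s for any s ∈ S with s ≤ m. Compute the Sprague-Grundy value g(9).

1

Compute g(0), g(1), … for moves {5, 7, 8}:
k:     0  1  2  3  4  5  6  7  8  9
g(k):  0  0  0  0  0  1  1  1  1  1
So g(9) = 1.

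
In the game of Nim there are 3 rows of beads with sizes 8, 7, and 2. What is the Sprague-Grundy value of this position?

Compute the nim-sum pairwise:
8 XOR 7 = 15
15 XOR 2 = 13

13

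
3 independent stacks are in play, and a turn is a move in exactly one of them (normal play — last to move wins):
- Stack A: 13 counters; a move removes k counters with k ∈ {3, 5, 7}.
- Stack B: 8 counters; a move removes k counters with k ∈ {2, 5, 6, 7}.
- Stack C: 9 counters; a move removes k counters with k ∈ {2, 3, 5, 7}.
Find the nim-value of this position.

3

Build the Grundy sequence for stack A with g(k) = mex{g(k−s) : s ∈ {3, 5, 7}, s ≤ k}:
g(0) = mex{} = 0
g(1) = mex{} = 0
g(2) = mex{} = 0
g(3) = mex{0} = 1
g(4) = mex{0} = 1
g(5) = mex{0} = 1
g(6) = mex{0,1} = 2
g(7) = mex{0,1} = 2
g(8) = mex{0,1} = 2
g(9) = mex{0,1,2} = 3
g(10) = mex{1,2} = 0
g(11) = mex{1,2} = 0
g(12) = mex{1,2,3} = 0
g(13) = mex{0,2} = 1
So g(13) = 1.
For stack B, compute g(0), g(1), … with moves {2, 5, 6, 7}:
g(0) = mex{} = 0
g(1) = mex{} = 0
g(2) = mex{0} = 1
g(3) = mex{0} = 1
g(4) = mex{1} = 0
g(5) = mex{0,1} = 2
g(6) = mex{0} = 1
g(7) = mex{0,1,2} = 3
g(8) = mex{0,1} = 2
So g(8) = 2.
Build the Grundy sequence for stack C with g(k) = mex{g(k−s) : s ∈ {2, 3, 5, 7}, s ≤ k}:
g(0) = mex{} = 0
g(1) = mex{} = 0
g(2) = mex{0} = 1
g(3) = mex{0} = 1
g(4) = mex{0,1} = 2
g(5) = mex{0,1} = 2
g(6) = mex{0,1,2} = 3
g(7) = mex{0,1,2} = 3
g(8) = mex{0,1,2,3} = 4
g(9) = mex{1,2,3} = 0
So g(9) = 0.
By the Sprague-Grundy theorem, the Grundy value of a sum of independent games is the XOR of the component values.
Combined value = 1 XOR 2 XOR 0 = 3.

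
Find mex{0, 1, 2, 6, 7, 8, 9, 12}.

3

The values 0, 1, 2 are all present; 3 is the first non-negative integer missing from the set.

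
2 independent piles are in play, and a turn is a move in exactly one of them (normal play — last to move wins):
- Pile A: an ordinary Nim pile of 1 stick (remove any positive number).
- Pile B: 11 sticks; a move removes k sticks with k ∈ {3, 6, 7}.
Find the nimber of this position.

Pile A is a plain Nim pile of size 1, so its Grundy value is 1.
For pile B, compute g(0), g(1), … with moves {3, 6, 7}:
g(0) = mex{} = 0
g(1) = mex{} = 0
g(2) = mex{} = 0
g(3) = mex{0} = 1
g(4) = mex{0} = 1
g(5) = mex{0} = 1
g(6) = mex{0,1} = 2
g(7) = mex{0,1} = 2
g(8) = mex{0,1} = 2
g(9) = mex{0,1,2} = 3
g(10) = mex{1,2} = 0
g(11) = mex{1,2} = 0
So g(11) = 0.
The value of a disjunctive sum is the nim-sum of the parts.
Combined value = 1 XOR 0 = 1.

1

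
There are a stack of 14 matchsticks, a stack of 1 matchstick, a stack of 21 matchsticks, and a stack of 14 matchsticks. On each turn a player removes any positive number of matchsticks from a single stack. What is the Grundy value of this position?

Compute the nim-sum pairwise:
14 ⊕ 1 = 15
15 ⊕ 21 = 26
26 ⊕ 14 = 20

20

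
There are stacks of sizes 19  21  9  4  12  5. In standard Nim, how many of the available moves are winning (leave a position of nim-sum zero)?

Write each in binary and XOR column by column:
  10011  (19)
  10101  (21)
  01001  (9)
  00100  (4)
  01100  (12)
  00101  (5)
  -----
  00010  (2)
The overall nim-sum is X = 2. A stack of size p has a winning move iff p XOR X < p (reduce it to p XOR X).
  19: 19 XOR 2 = 17 < 19 — winning move (to 17).
  21: 21 XOR 2 = 23 ≥ 21 — no move.
  9: 9 XOR 2 = 11 ≥ 9 — no move.
  4: 4 XOR 2 = 6 ≥ 4 — no move.
  12: 12 XOR 2 = 14 ≥ 12 — no move.
  5: 5 XOR 2 = 7 ≥ 5 — no move.
That gives 1 winning move.

1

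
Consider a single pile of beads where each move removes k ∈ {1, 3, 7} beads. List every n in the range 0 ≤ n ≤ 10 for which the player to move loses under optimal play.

Build the Grundy sequence with g(k) = mex{g(k−s) : s ∈ {1, 3, 7}, s ≤ k}:
k:     0  1  2  3  4  5  6  7  8  9 10
g(k):  0  1  0  1  0  1  0  1  0  1  0
The P-positions (g = 0) in 0..10 are 0, 2, 4, 6, 8, 10.

0, 2, 4, 6, 8, 10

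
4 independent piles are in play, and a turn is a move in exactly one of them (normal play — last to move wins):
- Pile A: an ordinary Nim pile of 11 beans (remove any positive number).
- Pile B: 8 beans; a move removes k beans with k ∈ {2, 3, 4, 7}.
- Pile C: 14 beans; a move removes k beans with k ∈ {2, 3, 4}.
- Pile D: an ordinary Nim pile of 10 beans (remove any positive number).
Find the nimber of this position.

Pile A is a plain Nim pile of size 11, so its Grundy value is 11.
For pile B, compute g(0), g(1), … with moves {2, 3, 4, 7}:
k:     0  1  2  3  4  5  6  7  8
g(k):  0  0  1  1  2  2  0  3  1
So g(8) = 1.
Build the Grundy sequence for pile C with g(k) = mex{g(k−s) : s ∈ {2, 3, 4}, s ≤ k}:
g(0) = mex{} = 0
g(1) = mex{} = 0
g(2) = mex{0} = 1
g(3) = mex{0} = 1
g(4) = mex{0,1} = 2
g(5) = mex{0,1} = 2
g(6) = mex{1,2} = 0
g(7) = mex{1,2} = 0
g(8) = mex{0,2} = 1
g(9) = mex{0,2} = 1
g(10) = mex{0,1} = 2
g(11) = mex{0,1} = 2
g(12) = mex{1,2} = 0
g(13) = mex{1,2} = 0
g(14) = mex{0,2} = 1
So g(14) = 1.
Pile D is a plain Nim pile of size 10, so its Grundy value is 10.
By the Sprague-Grundy theorem, the Grundy value of a sum of independent games is the XOR of the component values.
Combined value = 11 XOR 1 XOR 1 XOR 10 = 1.

1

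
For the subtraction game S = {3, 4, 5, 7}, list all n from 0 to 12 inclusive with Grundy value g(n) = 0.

0, 1, 2, 10, 11, 12

Grundy values for subtraction set {3, 4, 5, 7}:
k:     0  1  2  3  4  5  6  7  8  9 10 11 12
g(k):  0  0  0  1  1  1  2  2  2  3  0  0  0
The P-positions (g = 0) in 0..12 are 0, 1, 2, 10, 11, 12.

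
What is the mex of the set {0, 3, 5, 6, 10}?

1

0 is in the set but 1 is not, so the mex is 1.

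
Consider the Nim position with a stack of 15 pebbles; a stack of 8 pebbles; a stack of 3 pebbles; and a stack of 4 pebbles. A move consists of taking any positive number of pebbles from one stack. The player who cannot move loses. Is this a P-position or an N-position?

P-position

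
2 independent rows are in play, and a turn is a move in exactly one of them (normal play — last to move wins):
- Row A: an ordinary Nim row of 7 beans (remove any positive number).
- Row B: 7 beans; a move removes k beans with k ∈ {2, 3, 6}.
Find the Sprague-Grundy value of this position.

6

Row A is a plain Nim row of size 7, so its Grundy value is 7.
For row B, compute g(0), g(1), … with moves {2, 3, 6}:
k:     0  1  2  3  4  5  6  7
g(k):  0  0  1  1  2  0  3  1
So g(7) = 1.
The value of a disjunctive sum is the nim-sum of the parts.
Combined value = 7 XOR 1 = 6.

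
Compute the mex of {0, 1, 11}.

The values 0, 1 are all present; 2 is the first non-negative integer missing from the set.

2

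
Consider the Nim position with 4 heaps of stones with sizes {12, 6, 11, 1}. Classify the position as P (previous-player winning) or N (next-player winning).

P-position

Bitwise XOR of the heap sizes:
  1100  (12)
  0110  (6)
  1011  (11)
  0001  (1)
  ----
  0000  (0)
The nim-sum is 0, so this is a P-position: the player to move is in a losing position under optimal play.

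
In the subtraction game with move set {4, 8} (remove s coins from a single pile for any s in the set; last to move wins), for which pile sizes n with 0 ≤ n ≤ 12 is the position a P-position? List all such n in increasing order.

0, 1, 2, 3, 12

Build the Grundy sequence with g(k) = mex{g(k−s) : s ∈ {4, 8}, s ≤ k}:
k:     0  1  2  3  4  5  6  7  8  9 10 11 12
g(k):  0  0  0  0  1  1  1  1  2  2  2  2  0
The P-positions (g = 0) in 0..12 are 0, 1, 2, 3, 12.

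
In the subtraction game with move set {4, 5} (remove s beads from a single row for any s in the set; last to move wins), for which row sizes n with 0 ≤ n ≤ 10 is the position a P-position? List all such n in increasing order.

0, 1, 2, 3, 9, 10

Compute g(0), g(1), … for moves {4, 5}:
g(0) = mex{} = 0
g(1) = mex{} = 0
g(2) = mex{} = 0
g(3) = mex{} = 0
g(4) = mex{0} = 1
g(5) = mex{0} = 1
g(6) = mex{0} = 1
g(7) = mex{0} = 1
g(8) = mex{0,1} = 2
g(9) = mex{1} = 0
g(10) = mex{1} = 0
The P-positions (g = 0) in 0..10 are 0, 1, 2, 3, 9, 10.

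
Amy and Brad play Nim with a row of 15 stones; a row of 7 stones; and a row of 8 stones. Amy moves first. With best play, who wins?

In binary:
  1111  (15)
  0111  (7)
  1000  (8)
  ----
  0000  (0)
The nim-sum is 0, so this is a P-position: the player to move is in a losing position under optimal play; Amy is about to move from it and so loses — Brad wins.

Brad wins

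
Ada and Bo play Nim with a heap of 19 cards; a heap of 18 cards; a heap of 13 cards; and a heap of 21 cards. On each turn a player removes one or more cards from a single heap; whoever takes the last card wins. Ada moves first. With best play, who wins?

Compute the nim-sum pairwise:
19 ⊕ 18 = 1
1 ⊕ 13 = 12
12 ⊕ 21 = 25
The nim-sum is 25 ≠ 0, so this is an N-position: the player to move can win; Ada has a winning move.

Ada wins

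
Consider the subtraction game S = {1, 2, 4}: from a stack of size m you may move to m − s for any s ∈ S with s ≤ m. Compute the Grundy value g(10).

1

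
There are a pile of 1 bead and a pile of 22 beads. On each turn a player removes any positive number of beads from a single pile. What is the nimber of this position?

23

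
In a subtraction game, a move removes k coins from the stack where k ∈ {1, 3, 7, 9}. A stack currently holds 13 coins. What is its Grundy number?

1

Compute g(0), g(1), … for moves {1, 3, 7, 9}:
k:     0  1  2  3  4  5  6  7  8  9 10 11 12 13
g(k):  0  1  0  1  0  1  0  1  0  1  0  1  0  1
So g(13) = 1.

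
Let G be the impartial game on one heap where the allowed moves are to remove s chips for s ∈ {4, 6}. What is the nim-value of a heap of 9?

Grundy values for subtraction set {4, 6}:
k:     0  1  2  3  4  5  6  7  8  9
g(k):  0  0  0  0  1  1  1  1  2  2
So g(9) = 2.

2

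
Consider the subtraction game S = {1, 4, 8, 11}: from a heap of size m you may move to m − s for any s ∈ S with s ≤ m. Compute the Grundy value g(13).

1

Grundy values for subtraction set {1, 4, 8, 11}:
g(0) = mex{} = 0
g(1) = mex{0} = 1
g(2) = mex{1} = 0
g(3) = mex{0} = 1
g(4) = mex{0,1} = 2
g(5) = mex{1,2} = 0
g(6) = mex{0} = 1
g(7) = mex{1} = 0
g(8) = mex{0,2} = 1
g(9) = mex{0,1} = 2
g(10) = mex{0,1,2} = 3
g(11) = mex{0,1,3} = 2
g(12) = mex{1,2} = 0
g(13) = mex{0,2} = 1
So g(13) = 1.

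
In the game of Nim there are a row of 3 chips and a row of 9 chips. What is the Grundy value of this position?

Compute the nim-sum pairwise:
3 ⊕ 9 = 10

10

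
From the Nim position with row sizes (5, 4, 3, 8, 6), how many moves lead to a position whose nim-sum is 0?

1

Nim-sum: 5 ⊕ 4 ⊕ 3 ⊕ 8 ⊕ 6 = 12.
The overall nim-sum is X = 12. A row of size p has a winning move iff p XOR X < p (reduce it to p XOR X).
  5: 5 XOR 12 = 9 ≥ 5 — no move.
  4: 4 XOR 12 = 8 ≥ 4 — no move.
  3: 3 XOR 12 = 15 ≥ 3 — no move.
  8: 8 XOR 12 = 4 < 8 — winning move (to 4).
  6: 6 XOR 12 = 10 ≥ 6 — no move.
That gives 1 winning move.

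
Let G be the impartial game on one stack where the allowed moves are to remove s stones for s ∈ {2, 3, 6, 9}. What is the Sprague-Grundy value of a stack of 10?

3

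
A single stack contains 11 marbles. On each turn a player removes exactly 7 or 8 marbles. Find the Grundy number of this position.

1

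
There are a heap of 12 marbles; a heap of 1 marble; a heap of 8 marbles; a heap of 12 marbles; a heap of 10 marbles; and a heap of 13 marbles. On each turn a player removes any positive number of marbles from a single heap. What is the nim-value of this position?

14

In binary:
  1100  (12)
  0001  (1)
  1000  (8)
  1100  (12)
  1010  (10)
  1101  (13)
  ----
  1110  (14)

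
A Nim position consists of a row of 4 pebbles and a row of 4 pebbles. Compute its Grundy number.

Write each in binary and XOR column by column:
  100  (4)
  100  (4)
  ---
  000  (0)

0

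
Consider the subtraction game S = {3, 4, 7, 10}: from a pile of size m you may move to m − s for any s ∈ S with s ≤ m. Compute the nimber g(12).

Grundy values for subtraction set {3, 4, 7, 10}:
g(0) = mex{} = 0
g(1) = mex{} = 0
g(2) = mex{} = 0
g(3) = mex{0} = 1
g(4) = mex{0} = 1
g(5) = mex{0} = 1
g(6) = mex{0,1} = 2
g(7) = mex{0,1} = 2
g(8) = mex{0,1} = 2
g(9) = mex{0,1,2} = 3
g(10) = mex{0,1,2} = 3
g(11) = mex{0,1,2} = 3
g(12) = mex{0,1,2,3} = 4
So g(12) = 4.

4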